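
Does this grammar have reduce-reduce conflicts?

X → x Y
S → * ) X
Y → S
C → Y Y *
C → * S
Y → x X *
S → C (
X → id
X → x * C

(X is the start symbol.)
Yes — I15: [C → * S .] vs [Y → S .]

A reduce-reduce conflict occurs when an LR(0) state has two complete items [A → α .] and [B → β .] — both call for a reduction, and with no lookahead the parser cannot choose between them.

Augment with X' → X and build the canonical LR(0) collection (I0 = CLOSURE({[X' → . X]}), then GOTO on every symbol after a dot until no new states appear). It has 20 states:
  I0: { [X → . id], [X → . x * C], [X → . x Y], [X' → . X] }  — shift
  I1: { [X' → X .] }  — accept
  I2: { [X → id .] }  — reduce
  I3: { [C → . * S], [C → . Y Y *], [S → . * ) X], [S → . C (], [X → x . * C], [X → x . Y], [Y → . S], [Y → . x X *] }  — shift
  I4: { [C → * . S], [C → . * S], [C → . Y Y *], [S → * . ) X], [S → . * ) X], [S → . C (], [X → x * . C], [Y → . S], [Y → . x X *] }  — shift
  I5: { [S → C . (] }  — shift
  I6: { [Y → S .] }  — reduce
  I7: { [C → . * S], [C → . Y Y *], [C → Y . Y *], [S → . * ) X], [S → . C (], [X → x Y .], [Y → . S], [Y → . x X *] }  — shift, reduce
  I8: { [X → . id], [X → . x * C], [X → . x Y], [Y → x . X *] }  — shift
  I9: { [Y → x X . *] }  — shift
  I10: { [Y → x X * .] }  — reduce
  I11: { [C → * . S], [C → . * S], [C → . Y Y *], [S → * . ) X], [S → . * ) X], [S → . C (], [Y → . S], [Y → . x X *] }  — shift
  I12: { [C → . * S], [C → . Y Y *], [C → Y . Y *], [C → Y Y . *], [S → . * ) X], [S → . C (], [Y → . S], [Y → . x X *] }  — shift
  I13: { [C → * . S], [C → . * S], [C → . Y Y *], [C → Y Y * .], [S → * . ) X], [S → . * ) X], [S → . C (], [Y → . S], [Y → . x X *] }  — shift, reduce
  I14: { [S → * ) . X], [X → . id], [X → . x * C], [X → . x Y] }  — shift
  I15: { [C → * S .], [Y → S .] }  — 2 reduces
  I16: { [C → . * S], [C → . Y Y *], [C → Y . Y *], [S → . * ) X], [S → . C (], [Y → . S], [Y → . x X *] }  — shift
  I17: { [S → * ) X .] }  — reduce
  I18: { [S → C ( .] }  — reduce
  I19: { [S → C . (], [X → x * C .] }  — shift, reduce

I15 contains complete items [C → * S .], [Y → S .] — reduce-reduce conflict.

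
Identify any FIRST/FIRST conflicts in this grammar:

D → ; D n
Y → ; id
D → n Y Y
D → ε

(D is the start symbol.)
No FIRST/FIRST conflicts.

A FIRST/FIRST conflict occurs when two productions N → α and N → β for the same non-terminal have FIRST(α) ∩ FIRST(β) ≠ ∅ (with ε ∈ FIRST of a nullable right-hand side, so two nullable alternatives also conflict).

Productions for D:
  D → ; D n: FIRST = { ';' }
  D → n Y Y: FIRST = { 'n' }
  D → ε: FIRST = { ε }
Y has only one production, so no FIRST/FIRST conflict is possible there.

All alternatives of each non-terminal have pairwise disjoint FIRST sets.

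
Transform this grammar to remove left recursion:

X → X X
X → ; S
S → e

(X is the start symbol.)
X → ; S X'
X' → X X'
X' → ε
S → e

X is directly left-recursive. The standard transformation for
  A → A α₁ | ... | A α_m | β₁ | ... | β_n
is
  A  → β₁ A' | ... | β_n A'
  A' → α₁ A' | ... | α_m A' | ε

X → ; S becomes X → ; S X'
X → X X becomes X' → X X'
Add X' → ε

Productions for other non-terminals are unchanged:
  S → e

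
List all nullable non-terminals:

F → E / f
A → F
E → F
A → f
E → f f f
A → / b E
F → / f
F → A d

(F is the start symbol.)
There are no ε-productions, so no non-terminal can derive ε.
No non-terminals are nullable.

Answer: None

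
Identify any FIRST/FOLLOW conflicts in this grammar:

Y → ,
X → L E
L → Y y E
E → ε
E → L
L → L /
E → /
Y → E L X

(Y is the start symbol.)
Yes. E → L with FOLLOW(E) on { ',', '/' }; E → '/' with FOLLOW(E) on { '/' }

Nullable non-terminals: E.
FIRST sets used below: FIRST(L) = { ',', '/' }

E: nullable alternative(s) E → ε; FOLLOW(E) = { $, ',', '/', 'y' }
  E → ε: FIRST \ {ε} = { } — this is the only nullable alternative, skip
  E → L: FIRST \ {ε} = { ',', '/' } — overlaps FOLLOW(E) on { ',', '/' }: CONFLICT
  E → /: FIRST \ {ε} = { '/' } — overlaps FOLLOW(E) on { '/' }: CONFLICT

L, X, Y have no nullable alternative, so no FIRST/FOLLOW check is needed there.

So the grammar has 2 FIRST/FOLLOW conflicts (marked CONFLICT above).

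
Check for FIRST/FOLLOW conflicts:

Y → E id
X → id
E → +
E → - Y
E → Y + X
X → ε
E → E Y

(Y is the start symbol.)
A FIRST/FOLLOW conflict occurs when a non-terminal N has a nullable alternative N → β (β ⇒* ε) and another alternative N → α with FIRST(α) ∩ FOLLOW(N) ≠ ∅: on such a lookahead the parser cannot decide between expanding α and letting N vanish via β.

Nullable non-terminals: X.

X: nullable alternative(s) X → ε; FOLLOW(X) = { '+', '-', 'id' }
  X → id: FIRST \ {ε} = { 'id' } — overlaps FOLLOW(X) on { 'id' }: CONFLICT
  X → ε: FIRST \ {ε} = { } — this is the only nullable alternative, skip

E, Y have no nullable alternative, so no FIRST/FOLLOW check is needed there.

So the grammar has 1 FIRST/FOLLOW conflict (marked CONFLICT above).

Answer: Yes. X → id with FOLLOW(X) on { 'id' }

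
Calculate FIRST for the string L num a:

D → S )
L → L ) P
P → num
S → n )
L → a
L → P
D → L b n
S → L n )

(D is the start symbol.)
FIRST sets of the non-terminals involved (from the grammar, by fixed-point iteration):
  FIRST(L) = { 'a', 'num' }

To compute FIRST(L num a), process the symbols left to right:
Symbol L is a non-terminal. Add FIRST(L) \ {ε} = { 'a', 'num' }
L is not nullable (ε ∉ FIRST(L)), so stop here.
FIRST(L num a) = { 'a', 'num' }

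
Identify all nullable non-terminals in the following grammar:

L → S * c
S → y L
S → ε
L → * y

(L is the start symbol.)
{ 'S' }

ε-productions: S → ε
So S is immediately nullable.
No further non-terminal can be added: every production for the remaining non-terminals contains a terminal or a non-nullable non-terminal.
Nullable = { 'S' }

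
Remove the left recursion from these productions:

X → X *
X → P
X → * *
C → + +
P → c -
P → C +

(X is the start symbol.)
X → P X'
X → * * X'
X' → * X'
X' → ε
C → + +
P → c -
P → C +

X is directly left-recursive. The standard transformation for
  A → A α₁ | ... | A α_m | β₁ | ... | β_n
is
  A  → β₁ A' | ... | β_n A'
  A' → α₁ A' | ... | α_m A' | ε

X → P becomes X → P X'
X → * * becomes X → * * X'
X → X * becomes X' → * X'
Add X' → ε

Productions for other non-terminals are unchanged:
  C → + +
  P → c -
  P → C +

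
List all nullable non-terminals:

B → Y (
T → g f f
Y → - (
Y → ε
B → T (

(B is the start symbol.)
ε-productions: Y → ε
So Y is immediately nullable.
No further non-terminal can be added: every production for the remaining non-terminals contains a terminal or a non-nullable non-terminal.
Nullable = { 'Y' }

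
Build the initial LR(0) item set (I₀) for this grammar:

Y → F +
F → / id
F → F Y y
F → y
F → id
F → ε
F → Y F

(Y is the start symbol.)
{ [F → . / id], [F → . F Y y], [F → . Y F], [F → . id], [F → . y], [F → .], [Y → . F +], [Y' → . Y] }

First, augment the grammar with Y' → Y
I₀ = CLOSURE({ [Y' → . Y] }):
  [Y' → . Y] has the dot before Y: add [Y → . F +]
  [Y → . F +] has the dot before F: add [F → . / id], [F → . F Y y], [F → . y], [F → . id], [F → .], [F → . Y F]
No further items can be added.

I₀ = { [F → . / id], [F → . F Y y], [F → . Y F], [F → . id], [F → . y], [F → .], [Y → . F +], [Y' → . Y] }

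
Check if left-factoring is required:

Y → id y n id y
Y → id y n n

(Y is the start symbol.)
Yes, Y has productions with common prefix 'id y n'

Left-factoring is needed when two productions for the same non-terminal
share a common prefix on the right-hand side.

Productions for Y:
  Y → id y n id y
  Y → id y n n

Found common prefix 'id y n' in productions for Y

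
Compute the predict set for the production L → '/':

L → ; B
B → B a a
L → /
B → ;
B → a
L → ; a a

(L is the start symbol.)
PREDICT(L → '/') = (FIRST(RHS) \ {ε}) ∪ (FOLLOW(L) if ε ∈ FIRST(RHS), i.e. RHS ⇒* ε)
FIRST('/') = { '/' }
ε ∉ FIRST('/'), so FOLLOW(L) is not added.
PREDICT(L → '/') = { '/' }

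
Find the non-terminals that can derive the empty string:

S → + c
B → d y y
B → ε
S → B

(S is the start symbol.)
{ 'B', 'S' }

A non-terminal is nullable if it can derive ε (the empty string): either it has an ε-production, or it has a production whose right-hand side consists entirely of nullable non-terminals.

ε-productions: B → ε
So B is immediately nullable.
S → B: every symbol on the right is nullable, so S is nullable too.
Every non-terminal is now nullable.
Nullable = { 'B', 'S' }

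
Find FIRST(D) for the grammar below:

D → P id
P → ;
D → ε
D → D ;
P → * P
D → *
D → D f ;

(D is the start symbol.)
{ '*', ';', 'f', ε }

To compute FIRST(D), examine every production with D on the left-hand side, reading each right-hand side left to right until a non-nullable symbol is reached.

FIRST sets of the other non-terminals involved (by the same procedure, iterated to a fixed point):
  FIRST(P) = { '*', ';' }

From D → P id:
  - P is a non-terminal: add FIRST(P) \ {ε} = { '*', ';' }
    P is not nullable, so stop
From D → ε:
  - ε-production, so ε ∈ FIRST(D)
From D → D ;:
  - D is the symbol being defined: contributes nothing new
    D is nullable, so continue to the next symbol
  - ';' is a terminal: add ';' and stop
From D → *:
  - '*' is a terminal: add '*' and stop
From D → D f ;:
  - D is the symbol being defined: contributes nothing new
    D is nullable, so continue to the next symbol
  - f is a terminal: add 'f' and stop

Collecting: FIRST(D) = { '*', ';', 'f', ε }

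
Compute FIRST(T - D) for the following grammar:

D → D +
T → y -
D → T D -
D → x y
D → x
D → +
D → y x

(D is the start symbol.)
{ 'y' }

FIRST sets of the non-terminals involved (from the grammar, by fixed-point iteration):
  FIRST(T) = { 'y' }

To compute FIRST(T - D), process the symbols left to right:
Symbol T is a non-terminal. Add FIRST(T) \ {ε} = { 'y' }
T is not nullable (ε ∉ FIRST(T)), so stop here.
FIRST(T - D) = { 'y' }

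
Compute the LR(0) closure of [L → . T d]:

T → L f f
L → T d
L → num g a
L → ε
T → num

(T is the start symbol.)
Start with: [L → . T d]
  [L → . T d] has the dot before T: add [T → . L f f], [T → . num]
  [T → . L f f] has the dot before L: add [L → . num g a], [L → .]
No further items can be added.

CLOSURE = { [L → . T d], [L → . num g a], [L → .], [T → . L f f], [T → . num] }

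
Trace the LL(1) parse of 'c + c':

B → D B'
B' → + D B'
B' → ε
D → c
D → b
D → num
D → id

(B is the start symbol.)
Stack is shown with the top on the left.

Stack     Input    Action
-------------------------
B $       c + c $  output B → D B'
D B' $    c + c $  output D → c
c B' $    c + c $  match 'c'
B' $      + c $    output B' → + D B'
+ D B' $  + c $    match '+'
D B' $    c $      output D → c
c B' $    c $      match 'c'
B' $      $        output B' → ε
$         $        accept

The string is accepted.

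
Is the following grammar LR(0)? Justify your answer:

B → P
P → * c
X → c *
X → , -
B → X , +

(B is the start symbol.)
Yes, the grammar is LR(0)

A grammar is LR(0) if no state in the canonical LR(0) collection has:
  - both a shift item (dot before a terminal) and a complete item (shift-reduce conflict), or
  - two or more complete items (reduce-reduce conflict; the accept item [B' → B .] counts as a complete item here).

Augment with B' → B and build the canonical LR(0) collection (I0 = CLOSURE({[B' → . B]}), then GOTO on every symbol after a dot until no new states appear). It has 12 states:
  I0: { [B → . P], [B → . X , +], [B' → . B], [P → . * c], [X → . , -], [X → . c *] }  — shift
  I1: { [P → * . c] }  — shift
  I2: { [X → , . -] }  — shift
  I3: { [B' → B .] }  — accept
  I4: { [B → P .] }  — reduce
  I5: { [B → X . , +] }  — shift
  I6: { [X → c . *] }  — shift
  I7: { [X → c * .] }  — reduce
  I8: { [B → X , . +] }  — shift
  I9: { [B → X , + .] }  — reduce
  I10: { [X → , - .] }  — reduce
  I11: { [P → * c .] }  — reduce

Every state is either a pure shift/goto state or contains exactly one complete item and nothing to shift — no conflicts. The grammar is LR(0).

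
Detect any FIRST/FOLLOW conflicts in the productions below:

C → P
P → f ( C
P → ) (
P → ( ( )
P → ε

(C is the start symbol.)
No FIRST/FOLLOW conflicts.

Nullable non-terminals: C, P.
C has a nullable alternative but only one production, so nothing to check.

P: nullable alternative(s) P → ε; FOLLOW(P) = { $ }
  P → f ( C: FIRST \ {ε} = { 'f' } — disjoint from FOLLOW(P)
  P → ) (: FIRST \ {ε} = { ')' } — disjoint from FOLLOW(P)
  P → ( ( ): FIRST \ {ε} = { '(' } — disjoint from FOLLOW(P)
  P → ε: FIRST \ {ε} = { } — this is the only nullable alternative, skip

No FIRST/FOLLOW conflicts found.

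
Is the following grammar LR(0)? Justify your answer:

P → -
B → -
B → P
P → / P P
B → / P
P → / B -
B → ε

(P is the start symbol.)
No. Shift-reduce conflict between [B → .] and [B → . -]

Augment with P' → P and build the canonical LR(0) collection (I0 = CLOSURE({[P' → . P]}), then GOTO on every symbol after a dot until no new states appear). It has 11 states:
  I0: { [P → . -], [P → . / B -], [P → . / P P], [P' → . P] }  — shift
  I1: { [P → - .] }  — reduce
  I2: { [B → . -], [B → . / P], [B → . P], [B → .], [P → . -], [P → . / B -], [P → . / P P], [P → / . B -], [P → / . P P] }  — shift, reduce
  I3: { [P' → P .] }  — accept
  I4: { [B → - .], [P → - .] }  — 2 reduces
  I5: { [B → . -], [B → . / P], [B → . P], [B → .], [B → / . P], [P → . -], [P → . / B -], [P → . / P P], [P → / . B -], [P → / . P P] }  — shift, reduce
  I6: { [P → / B . -] }  — shift
  I7: { [B → P .], [P → . -], [P → . / B -], [P → . / P P], [P → / P . P] }  — shift, reduce
  I8: { [P → / P P .] }  — reduce
  I9: { [P → / B - .] }  — reduce
  I10: { [B → / P .], [B → P .], [P → . -], [P → . / B -], [P → . / P P], [P → / P . P] }  — shift, 2 reduces

Conflict in state I2:
  Shift-reduce conflict between [B → .] and [B → . -]
So the grammar is NOT LR(0).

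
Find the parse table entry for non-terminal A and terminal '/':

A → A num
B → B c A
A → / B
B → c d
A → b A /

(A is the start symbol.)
To find M[A, '/'], we find productions for A where '/' is in the predict set (PREDICT(N → α) = (FIRST(α) \ {ε}) ∪ (FOLLOW(N) if α ⇒* ε)).

Relevant sets:
  FIRST(A) = { '/', 'b' }

A → A num: PREDICT = { '/', 'b' }
  '/' is in predict set, so this production goes in M[A, '/']
A → / B: PREDICT = { '/' }
  '/' is in predict set, so this production goes in M[A, '/']
A → b A /: PREDICT = { 'b' }

M[A, '/'] = A → A num, A → / B  (a multiply-defined cell — the grammar is not LL(1))

Answer: A → A num, A → / B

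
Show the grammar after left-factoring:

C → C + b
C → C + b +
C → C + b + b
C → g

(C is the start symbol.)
Left-factoring transforms A → αβ₁ | αβ₂ into A → αA' and A' → β₁ | β₂
(α is the longest common prefix among the alternatives). Repeat until
no nonterminal has two alternatives with a common prefix.

Round 1: C has alternatives sharing prefix 'C + b'. Introduce C': C → C + b C'
  Add: C' → ε
  Add: C' → +
  Add: C' → + b

Round 2: C' has alternatives sharing prefix '+'. Introduce C'': C' → + C''
  Add: C'' → ε
  Add: C'' → b

No remaining common prefixes — done.

Resulting grammar:
C → C + b C'
C' → ε
C' → + C''
C'' → ε
C'' → b
C → g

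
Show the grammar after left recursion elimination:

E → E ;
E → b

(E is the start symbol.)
E → b E'
E' → ; E'
E' → ε

E is directly left-recursive. The standard transformation for
  A → A α₁ | ... | A α_m | β₁ | ... | β_n
is
  A  → β₁ A' | ... | β_n A'
  A' → α₁ A' | ... | α_m A' | ε

E → b becomes E → b E'
E → E ; becomes E' → ; E'
Add E' → ε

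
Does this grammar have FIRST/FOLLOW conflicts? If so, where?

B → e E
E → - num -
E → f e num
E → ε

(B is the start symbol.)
Nullable non-terminals: E.

E: nullable alternative(s) E → ε; FOLLOW(E) = { $ }
  E → - num -: FIRST \ {ε} = { '-' } — disjoint from FOLLOW(E)
  E → f e num: FIRST \ {ε} = { 'f' } — disjoint from FOLLOW(E)
  E → ε: FIRST \ {ε} = { } — this is the only nullable alternative, skip

B has no nullable alternative, so no FIRST/FOLLOW check is needed there.

No FIRST/FOLLOW conflicts found.

Answer: No FIRST/FOLLOW conflicts.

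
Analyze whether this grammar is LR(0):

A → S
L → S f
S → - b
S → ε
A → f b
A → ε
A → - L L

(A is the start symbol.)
No. Shift-reduce conflict between [A → .] and [A → . - L L]

Augment with A' → A and build the canonical LR(0) collection (I0 = CLOSURE({[A' → . A]}), then GOTO on every symbol after a dot until no new states appear). It has 12 states:
  I0: { [A → . - L L], [A → . S], [A → . f b], [A → .], [A' → . A], [S → . - b], [S → .] }  — shift, 2 reduces
  I1: { [A → - . L L], [L → . S f], [S → - . b], [S → . - b], [S → .] }  — shift, reduce
  I2: { [A' → A .] }  — accept
  I3: { [A → S .] }  — reduce
  I4: { [A → f . b] }  — shift
  I5: { [A → f b .] }  — reduce
  I6: { [S → - . b] }  — shift
  I7: { [A → - L . L], [L → . S f], [S → . - b], [S → .] }  — shift, reduce
  I8: { [L → S . f] }  — shift
  I9: { [S → - b .] }  — reduce
  I10: { [L → S f .] }  — reduce
  I11: { [A → - L L .] }  — reduce

Conflict in state I0:
  Shift-reduce conflict between [A → .] and [A → . - L L]
So the grammar is NOT LR(0).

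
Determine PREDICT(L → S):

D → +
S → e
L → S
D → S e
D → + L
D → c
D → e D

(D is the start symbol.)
{ 'e' }

PREDICT(L → S) = (FIRST(RHS) \ {ε}) ∪ (FOLLOW(L) if ε ∈ FIRST(RHS), i.e. RHS ⇒* ε)
FIRST(S) = { 'e' }
FIRST(S) = { 'e' }
ε ∉ FIRST(S), so FOLLOW(L) is not added.
PREDICT(L → S) = { 'e' }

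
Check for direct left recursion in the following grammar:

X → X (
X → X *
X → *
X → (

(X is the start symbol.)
Yes, X is left-recursive

Direct left recursion occurs when N → N α for some non-terminal N (the right-hand side begins with the left-hand side itself).

X → X (: LEFT RECURSIVE (starts with X)
X → X *: LEFT RECURSIVE (starts with X)
X → *: starts with '*'
X → (: starts with '('

The grammar has direct left recursion on: X.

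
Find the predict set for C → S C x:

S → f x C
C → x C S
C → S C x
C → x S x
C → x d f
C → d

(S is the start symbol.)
PREDICT(C → S C x) = (FIRST(RHS) \ {ε}) ∪ (FOLLOW(C) if ε ∈ FIRST(RHS), i.e. RHS ⇒* ε)
FIRST(S) = { 'f' }
FIRST(S C x) = { 'f' }
ε ∉ FIRST(S C x), so FOLLOW(C) is not added.
PREDICT(C → S C x) = { 'f' }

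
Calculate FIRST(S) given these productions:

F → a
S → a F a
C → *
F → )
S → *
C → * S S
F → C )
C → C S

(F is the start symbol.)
To compute FIRST(S), examine every production with S on the left-hand side, reading each right-hand side left to right until a non-nullable symbol is reached.

From S → a F a:
  - a is a terminal: add 'a' and stop
From S → *:
  - '*' is a terminal: add '*' and stop

Collecting: FIRST(S) = { '*', 'a' }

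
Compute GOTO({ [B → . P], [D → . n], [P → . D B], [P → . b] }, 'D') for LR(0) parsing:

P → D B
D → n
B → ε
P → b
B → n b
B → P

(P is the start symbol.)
GOTO(I, 'D') = CLOSURE({ [A → αX.β] : [A → α.Xβ] ∈ I, X = 'D' })

Items with dot before 'D', with the dot advanced:
  [P → . D B] → [P → D . B]
Closure of the advanced items:
  [P → D . B] has the dot before B: add [B → .], [B → . n b], [B → . P]
  [B → . P] has the dot before P: add [P → . D B], [P → . b]
  [P → . D B] has the dot before D: add [D → . n]

GOTO = { [B → . P], [B → . n b], [B → .], [D → . n], [P → . D B], [P → . b], [P → D . B] }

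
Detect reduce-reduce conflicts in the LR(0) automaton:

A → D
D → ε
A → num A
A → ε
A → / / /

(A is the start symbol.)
Augment with A' → A and build the canonical LR(0) collection (I0 = CLOSURE({[A' → . A]}), then GOTO on every symbol after a dot until no new states appear). It has 8 states:
  I0: { [A → . / / /], [A → . D], [A → . num A], [A → .], [A' → . A], [D → .] }  — shift, 2 reduces
  I1: { [A → / . / /] }  — shift
  I2: { [A' → A .] }  — accept
  I3: { [A → D .] }  — reduce
  I4: { [A → . / / /], [A → . D], [A → . num A], [A → .], [A → num . A], [D → .] }  — shift, 2 reduces
  I5: { [A → num A .] }  — reduce
  I6: { [A → / / . /] }  — shift
  I7: { [A → / / / .] }  — reduce

I0 contains complete items [A → .], [D → .] — reduce-reduce conflict.
I4 contains complete items [A → .], [D → .] — reduce-reduce conflict.

Answer: Yes — I0: [A → .] vs [D → .]; I4: [A → .] vs [D → .]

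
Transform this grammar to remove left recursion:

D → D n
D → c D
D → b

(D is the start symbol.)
D is directly left-recursive. The standard transformation for
  A → A α₁ | ... | A α_m | β₁ | ... | β_n
is
  A  → β₁ A' | ... | β_n A'
  A' → α₁ A' | ... | α_m A' | ε

D → c D becomes D → c D D'
D → b becomes D → b D'
D → D n becomes D' → n D'
Add D' → ε

Resulting grammar:
D → c D D'
D → b D'
D' → n D'
D' → ε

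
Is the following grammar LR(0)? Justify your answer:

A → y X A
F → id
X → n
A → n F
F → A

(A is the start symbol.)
Yes, the grammar is LR(0)

A grammar is LR(0) if no state in the canonical LR(0) collection has:
  - both a shift item (dot before a terminal) and a complete item (shift-reduce conflict), or
  - two or more complete items (reduce-reduce conflict; the accept item [A' → A .] counts as a complete item here).

Augment with A' → A and build the canonical LR(0) collection (I0 = CLOSURE({[A' → . A]}), then GOTO on every symbol after a dot until no new states appear). It has 10 states:
  I0: { [A → . n F], [A → . y X A], [A' → . A] }  — shift
  I1: { [A' → A .] }  — accept
  I2: { [A → . n F], [A → . y X A], [A → n . F], [F → . A], [F → . id] }  — shift
  I3: { [A → y . X A], [X → . n] }  — shift
  I4: { [A → . n F], [A → . y X A], [A → y X . A] }  — shift
  I5: { [X → n .] }  — reduce
  I6: { [A → y X A .] }  — reduce
  I7: { [F → A .] }  — reduce
  I8: { [A → n F .] }  — reduce
  I9: { [F → id .] }  — reduce

Every state is either a pure shift/goto state or contains exactly one complete item and nothing to shift — no conflicts. The grammar is LR(0).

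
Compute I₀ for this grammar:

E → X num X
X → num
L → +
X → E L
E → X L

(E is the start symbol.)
{ [E → . X L], [E → . X num X], [E' → . E], [X → . E L], [X → . num] }

First, augment the grammar with E' → E
I₀ = CLOSURE({ [E' → . E] }):
  [E' → . E] has the dot before E: add [E → . X num X], [E → . X L]
  [E → . X num X] has the dot before X: add [X → . num], [X → . E L]
No further items can be added.

I₀ = { [E → . X L], [E → . X num X], [E' → . E], [X → . E L], [X → . num] }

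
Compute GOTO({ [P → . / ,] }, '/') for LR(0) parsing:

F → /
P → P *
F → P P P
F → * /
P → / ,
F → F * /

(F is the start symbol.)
GOTO(I, '/') = CLOSURE({ [A → αX.β] : [A → α.Xβ] ∈ I, X = '/' })

Items with dot before '/', with the dot advanced:
  [P → . / ,] → [P → / . ,]
Closure adds nothing (no advanced item has the dot before a non-terminal).

GOTO = { [P → / . ,] }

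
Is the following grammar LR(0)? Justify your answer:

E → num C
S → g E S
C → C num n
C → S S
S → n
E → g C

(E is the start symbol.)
No. Shift-reduce conflict between [E → num C .] and [C → C . num n]

A grammar is LR(0) if no state in the canonical LR(0) collection has:
  - both a shift item (dot before a terminal) and a complete item (shift-reduce conflict), or
  - two or more complete items (reduce-reduce conflict; the accept item [E' → E .] counts as a complete item here).

Augment with E' → E and build the canonical LR(0) collection (I0 = CLOSURE({[E' → . E]}), then GOTO on every symbol after a dot until no new states appear). It has 14 states:
  I0: { [E → . g C], [E → . num C], [E' → . E] }  — shift
  I1: { [E' → E .] }  — accept
  I2: { [C → . C num n], [C → . S S], [E → g . C], [S → . g E S], [S → . n] }  — shift
  I3: { [C → . C num n], [C → . S S], [E → num . C], [S → . g E S], [S → . n] }  — shift
  I4: { [C → C . num n], [E → num C .] }  — shift, reduce
  I5: { [C → S . S], [S → . g E S], [S → . n] }  — shift
  I6: { [E → . g C], [E → . num C], [S → g . E S] }  — shift
  I7: { [S → n .] }  — reduce
  I8: { [S → . g E S], [S → . n], [S → g E . S] }  — shift
  I9: { [S → g E S .] }  — reduce
  I10: { [C → S S .] }  — reduce
  I11: { [C → C num . n] }  — shift
  I12: { [C → C num n .] }  — reduce
  I13: { [C → C . num n], [E → g C .] }  — shift, reduce

Conflict in state I4:
  Shift-reduce conflict between [E → num C .] and [C → C . num n]
So the grammar is NOT LR(0).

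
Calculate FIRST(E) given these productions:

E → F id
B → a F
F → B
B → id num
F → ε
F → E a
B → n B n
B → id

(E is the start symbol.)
To compute FIRST(E), examine every production with E on the left-hand side, reading each right-hand side left to right until a non-nullable symbol is reached.

FIRST sets of the other non-terminals involved (by the same procedure, iterated to a fixed point):
  FIRST(F) = { 'a', 'id', 'n', ε }

From E → F id:
  - F is a non-terminal: add FIRST(F) \ {ε} = { 'a', 'id', 'n' }
    F is nullable, so continue to the next symbol
  - id is a terminal: add 'id' and stop

Collecting: FIRST(E) = { 'a', 'id', 'n' }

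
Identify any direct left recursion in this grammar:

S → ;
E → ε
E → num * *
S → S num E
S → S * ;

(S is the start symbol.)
Yes, S is left-recursive

Direct left recursion occurs when N → N α for some non-terminal N (the right-hand side begins with the left-hand side itself).

S → ;: starts with ';'
E → ε: starts with ε
E → num * *: starts with num
S → S num E: LEFT RECURSIVE (starts with S)
S → S * ;: LEFT RECURSIVE (starts with S)

The grammar has direct left recursion on: S.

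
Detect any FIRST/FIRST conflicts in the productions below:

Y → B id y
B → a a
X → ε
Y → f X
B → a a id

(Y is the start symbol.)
FIRST sets of the non-terminals at (or reachable through a nullable prefix from) the front of some alternative:
  FIRST(B) = { 'a' }

Productions for Y:
  Y → B id y: FIRST = { 'a' }
  Y → f X: FIRST = { 'f' }
Productions for B:
  B → a a: FIRST = { 'a' }
  B → a a id: FIRST = { 'a' }
X has only one production, so no FIRST/FIRST conflict is possible there.

Conflict for B: B → a a and B → a a id
  Overlap: { 'a' }

Answer: Yes. B → a a / B → a a id on { 'a' }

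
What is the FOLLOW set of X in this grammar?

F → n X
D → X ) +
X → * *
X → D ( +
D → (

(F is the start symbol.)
To compute FOLLOW(X), find every occurrence of X on a right-hand side N → α X β: add FIRST(β) \ {ε}, and if β is empty or nullable also add FOLLOW(N). Iterate to a fixed point.

In F → n X: X is at the end, add FOLLOW(F)
In D → X ) +: X is followed by ')' '+', add FIRST(')' '+') \ {ε} = { ')' }

The FOLLOW sets referred to above (computed the same way, to a fixed point):
  FOLLOW(F) = { $ }

Taking the union: FOLLOW(X) = { $, ')' }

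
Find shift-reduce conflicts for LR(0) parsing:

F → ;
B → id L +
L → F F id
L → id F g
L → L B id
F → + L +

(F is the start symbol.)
A shift-reduce conflict occurs when an LR(0) state has both:
  - a complete (reduce) item [A → α .] (dot at the end), and
  - a shift item [B → β . c γ] (dot before a terminal).

Augment with F' → F and build the canonical LR(0) collection (I0 = CLOSURE({[F' → . F]}), then GOTO on every symbol after a dot until no new states appear). It has 17 states:
  I0: { [F → . + L +], [F → . ;], [F' → . F] }  — shift
  I1: { [F → + . L +], [F → . + L +], [F → . ;], [L → . F F id], [L → . L B id], [L → . id F g] }  — shift
  I2: { [F → ; .] }  — reduce
  I3: { [F' → F .] }  — accept
  I4: { [F → . + L +], [F → . ;], [L → F . F id] }  — shift
  I5: { [B → . id L +], [F → + L . +], [L → L . B id] }  — shift
  I6: { [F → . + L +], [F → . ;], [L → id . F g] }  — shift
  I7: { [L → id F . g] }  — shift
  I8: { [L → id F g .] }  — reduce
  I9: { [F → + L + .] }  — reduce
  I10: { [L → L B . id] }  — shift
  I11: { [B → id . L +], [F → . + L +], [F → . ;], [L → . F F id], [L → . L B id], [L → . id F g] }  — shift
  I12: { [B → . id L +], [B → id L . +], [L → L . B id] }  — shift
  I13: { [B → id L + .] }  — reduce
  I14: { [L → L B id .] }  — reduce
  I15: { [L → F F . id] }  — shift
  I16: { [L → F F id .] }  — reduce

No state contains both a complete item and a shift item.

Answer: No shift-reduce conflicts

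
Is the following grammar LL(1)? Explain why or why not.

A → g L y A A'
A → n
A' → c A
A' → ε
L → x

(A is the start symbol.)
A grammar is LL(1) if for each non-terminal N with multiple productions, the predict sets of those productions are pairwise disjoint, where PREDICT(N → α) = (FIRST(α) \ {ε}) ∪ (FOLLOW(N) if α ⇒* ε).

Relevant sets:
  FOLLOW(A') = { $, 'c' }

For A:
  PREDICT(A → g L y A A') = { 'g' }
  PREDICT(A → n) = { 'n' }
For A':
  PREDICT(A' → c A) = { 'c' }
  PREDICT(A' → ε) = { $, 'c' }
L has a single production, so nothing to check there.

Conflict found: Predict set conflict for A': { 'c' }
The grammar is NOT LL(1).

Answer: No. Predict set conflict for A': { 'c' }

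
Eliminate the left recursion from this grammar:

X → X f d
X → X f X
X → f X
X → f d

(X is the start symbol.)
X is directly left-recursive. The standard transformation for
  A → A α₁ | ... | A α_m | β₁ | ... | β_n
is
  A  → β₁ A' | ... | β_n A'
  A' → α₁ A' | ... | α_m A' | ε

X → f X becomes X → f X X'
X → f d becomes X → f d X'
X → X f d becomes X' → f d X'
X → X f X becomes X' → f X X'
Add X' → ε

Resulting grammar:
X → f X X'
X → f d X'
X' → f d X'
X' → f X X'
X' → ε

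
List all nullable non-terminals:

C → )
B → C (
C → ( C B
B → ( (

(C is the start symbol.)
None

There are no ε-productions, so no non-terminal can derive ε.
No non-terminals are nullable.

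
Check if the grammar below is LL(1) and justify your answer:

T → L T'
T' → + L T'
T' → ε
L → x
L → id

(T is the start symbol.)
Relevant sets:
  FOLLOW(T') = { $ }

For T':
  PREDICT(T' → '+' L T') = { '+' }
  PREDICT(T' → ε) = { $ }
For L:
  PREDICT(L → x) = { 'x' }
  PREDICT(L → id) = { 'id' }
T has a single production, so nothing to check there.

All predict sets are disjoint. The grammar IS LL(1).

Answer: Yes, the grammar is LL(1).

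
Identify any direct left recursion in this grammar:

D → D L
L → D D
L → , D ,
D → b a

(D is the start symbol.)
Yes, D is left-recursive

D → D L: LEFT RECURSIVE (starts with D)
L → D D: starts with D
L → , D ,: starts with ','
D → b a: starts with b

The grammar has direct left recursion on: D.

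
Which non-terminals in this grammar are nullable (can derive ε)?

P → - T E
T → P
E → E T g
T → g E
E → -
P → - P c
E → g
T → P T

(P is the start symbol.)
None

A non-terminal is nullable if it can derive ε (the empty string): either it has an ε-production, or it has a production whose right-hand side consists entirely of nullable non-terminals.

There are no ε-productions, so no non-terminal can derive ε.
No non-terminals are nullable.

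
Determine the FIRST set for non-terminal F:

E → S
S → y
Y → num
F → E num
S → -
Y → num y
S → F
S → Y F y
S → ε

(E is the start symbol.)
{ '-', 'num', 'y' }

To compute FIRST(F), examine every production with F on the left-hand side, reading each right-hand side left to right until a non-nullable symbol is reached.

FIRST sets of the other non-terminals involved (by the same procedure, iterated to a fixed point):
  FIRST(E) = { '-', 'num', 'y', ε }

From F → E num:
  - E is a non-terminal: add FIRST(E) \ {ε} = { '-', 'num', 'y' }
    E is nullable, so continue to the next symbol
  - num is a terminal: add 'num' and stop

Collecting: FIRST(F) = { '-', 'num', 'y' }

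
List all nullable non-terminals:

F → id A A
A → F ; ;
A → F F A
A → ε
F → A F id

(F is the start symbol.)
A non-terminal is nullable if it can derive ε (the empty string): either it has an ε-production, or it has a production whose right-hand side consists entirely of nullable non-terminals.

ε-productions: A → ε
So A is immediately nullable.
No further non-terminal can be added: every production for the remaining non-terminals contains a terminal or a non-nullable non-terminal.
Nullable = { 'A' }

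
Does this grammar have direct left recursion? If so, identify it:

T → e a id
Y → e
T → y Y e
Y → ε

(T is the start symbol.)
No direct left recursion

T → e a id: starts with e
Y → e: starts with e
T → y Y e: starts with y
Y → ε: starts with ε

No direct left recursion found.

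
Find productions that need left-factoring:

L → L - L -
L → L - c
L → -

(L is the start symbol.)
Yes, L has productions with common prefix 'L -'

Left-factoring is needed when two productions for the same non-terminal
share a common prefix on the right-hand side.

Productions for L:
  L → L - L -
  L → L - c
  L → -

Found common prefix 'L -' in productions for L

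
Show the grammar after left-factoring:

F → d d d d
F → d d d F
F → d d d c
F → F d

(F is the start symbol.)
Left-factoring transforms A → αβ₁ | αβ₂ into A → αA' and A' → β₁ | β₂
(α is the longest common prefix among the alternatives). Repeat until
no nonterminal has two alternatives with a common prefix.

Round 1: F has alternatives sharing prefix 'd d d'. Introduce F': F → d d d F'
  Add: F' → d
  Add: F' → F
  Add: F' → c

No remaining common prefixes — done.

Resulting grammar:
F → d d d F'
F' → d
F' → F
F' → c
F → F d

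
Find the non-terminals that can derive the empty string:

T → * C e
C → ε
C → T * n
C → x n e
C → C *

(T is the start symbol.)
{ 'C' }

ε-productions: C → ε
So C is immediately nullable.
No further non-terminal can be added: every production for the remaining non-terminals contains a terminal or a non-nullable non-terminal.
Nullable = { 'C' }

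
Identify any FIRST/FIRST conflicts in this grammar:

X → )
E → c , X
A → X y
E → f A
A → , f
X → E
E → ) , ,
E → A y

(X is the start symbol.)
Yes. X → ')' / X → E on { ')' }; E → c ',' X / E → A y on { 'c' }; E → f A / E → A y on { 'f' }; E → ')' ',' ',' / E → A y on { ')' }; A → X y / A → ',' f on { ',' }

A FIRST/FIRST conflict occurs when two productions N → α and N → β for the same non-terminal have FIRST(α) ∩ FIRST(β) ≠ ∅ (with ε ∈ FIRST of a nullable right-hand side, so two nullable alternatives also conflict).

FIRST sets of the non-terminals at (or reachable through a nullable prefix from) the front of some alternative:
  FIRST(E) = { ')', ',', 'c', 'f' }
  FIRST(A) = { ')', ',', 'c', 'f' }
  FIRST(X) = { ')', ',', 'c', 'f' }

Productions for X:
  X → ): FIRST = { ')' }
  X → E: FIRST = { ')', ',', 'c', 'f' }
Productions for E:
  E → c , X: FIRST = { 'c' }
  E → f A: FIRST = { 'f' }
  E → ) , ,: FIRST = { ')' }
  E → A y: FIRST = { ')', ',', 'c', 'f' }
Productions for A:
  A → X y: FIRST = { ')', ',', 'c', 'f' }
  A → , f: FIRST = { ',' }

Conflict for X: X → ) and X → E
  Overlap: { ')' }
Conflict for E: E → c , X and E → A y
  Overlap: { 'c' }
Conflict for E: E → f A and E → A y
  Overlap: { 'f' }
Conflict for E: E → ) , , and E → A y
  Overlap: { ')' }
Conflict for A: A → X y and A → , f
  Overlap: { ',' }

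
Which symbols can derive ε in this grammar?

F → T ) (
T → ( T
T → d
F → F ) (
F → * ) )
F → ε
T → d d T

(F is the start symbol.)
A non-terminal is nullable if it can derive ε (the empty string): either it has an ε-production, or it has a production whose right-hand side consists entirely of nullable non-terminals.

ε-productions: F → ε
So F is immediately nullable.
No further non-terminal can be added: every production for the remaining non-terminals contains a terminal or a non-nullable non-terminal.
Nullable = { 'F' }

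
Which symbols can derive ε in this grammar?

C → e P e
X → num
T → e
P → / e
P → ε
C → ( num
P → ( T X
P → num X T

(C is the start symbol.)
{ 'P' }

A non-terminal is nullable if it can derive ε (the empty string): either it has an ε-production, or it has a production whose right-hand side consists entirely of nullable non-terminals.

ε-productions: P → ε
So P is immediately nullable.
No further non-terminal can be added: every production for the remaining non-terminals contains a terminal or a non-nullable non-terminal.
Nullable = { 'P' }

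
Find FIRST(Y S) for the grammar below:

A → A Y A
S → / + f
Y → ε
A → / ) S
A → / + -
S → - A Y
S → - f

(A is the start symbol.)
{ '-', '/' }

FIRST sets of the non-terminals involved (from the grammar, by fixed-point iteration):
  FIRST(Y) = { ε }
  FIRST(S) = { '-', '/' }

To compute FIRST(Y S), process the symbols left to right:
Symbol Y is a non-terminal. Add FIRST(Y) \ {ε} = { }
Y is nullable (ε ∈ FIRST(Y)), continue to the next symbol.
Symbol S is a non-terminal. Add FIRST(S) \ {ε} = { '-', '/' }
S is not nullable (ε ∉ FIRST(S)), so stop here.
FIRST(Y S) = { '-', '/' }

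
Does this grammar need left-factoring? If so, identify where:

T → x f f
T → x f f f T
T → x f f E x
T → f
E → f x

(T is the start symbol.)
Left-factoring is needed when two productions for the same non-terminal
share a common prefix on the right-hand side.

Productions for T:
  T → x f f
  T → x f f f T
  T → x f f E x
  T → f

Found common prefix 'x f f' in productions for T

Answer: Yes, T has productions with common prefix 'x f f'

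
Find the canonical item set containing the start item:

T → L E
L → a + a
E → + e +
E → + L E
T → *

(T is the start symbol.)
First, augment the grammar with T' → T
I₀ = CLOSURE({ [T' → . T] }):
  [T' → . T] has the dot before T: add [T → . L E], [T → . *]
  [T → . L E] has the dot before L: add [L → . a + a]
No further items can be added.

I₀ = { [L → . a + a], [T → . *], [T → . L E], [T' → . T] }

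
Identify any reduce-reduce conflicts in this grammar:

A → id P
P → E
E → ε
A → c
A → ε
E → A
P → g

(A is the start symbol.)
Yes — I3: [A → .] vs [E → .]

A reduce-reduce conflict occurs when an LR(0) state has two complete items [A → α .] and [B → β .] — both call for a reduction, and with no lookahead the parser cannot choose between them.

Augment with A' → A and build the canonical LR(0) collection (I0 = CLOSURE({[A' → . A]}), then GOTO on every symbol after a dot until no new states appear). It has 8 states:
  I0: { [A → . c], [A → . id P], [A → .], [A' → . A] }  — shift, reduce
  I1: { [A' → A .] }  — accept
  I2: { [A → c .] }  — reduce
  I3: { [A → . c], [A → . id P], [A → .], [A → id . P], [E → . A], [E → .], [P → . E], [P → . g] }  — shift, 2 reduces
  I4: { [E → A .] }  — reduce
  I5: { [P → E .] }  — reduce
  I6: { [A → id P .] }  — reduce
  I7: { [P → g .] }  — reduce

I3 contains complete items [A → .], [E → .] — reduce-reduce conflict.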